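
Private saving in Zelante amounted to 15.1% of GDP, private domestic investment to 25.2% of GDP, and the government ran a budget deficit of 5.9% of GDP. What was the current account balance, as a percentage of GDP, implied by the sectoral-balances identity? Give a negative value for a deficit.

-16.0

By the sectoral-balances identity, CA = (S_private - I) + (T - G).
Private balance = 15.1 - 25.2 = -10.1
Government balance (T - G) = -5.9
CA = -10.1 + (-5.9) = -16.0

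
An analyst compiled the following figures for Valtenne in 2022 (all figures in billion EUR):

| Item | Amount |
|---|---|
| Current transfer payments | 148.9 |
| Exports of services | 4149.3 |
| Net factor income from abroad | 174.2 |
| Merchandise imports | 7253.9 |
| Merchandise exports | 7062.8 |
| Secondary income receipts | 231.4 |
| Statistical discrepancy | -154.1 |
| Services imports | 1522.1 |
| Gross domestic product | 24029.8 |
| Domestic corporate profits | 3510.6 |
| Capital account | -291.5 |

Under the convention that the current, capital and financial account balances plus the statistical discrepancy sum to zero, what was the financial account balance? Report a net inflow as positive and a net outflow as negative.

-2247.2

Goods balance = 7062.8 - 7253.9 = -191.1
Services balance = 4149.3 - 1522.1 = 2627.2
Trade balance (goods + services) = -191.1 + 2627.2 = 2436.1
Net primary income = 174.2
Net secondary income = 231.4 - 148.9 = 82.5
Current account = 2436.1 + 174.2 + 82.5 = 2692.8
Financial account = -(2692.8 + (-291.5) + (-154.1)) = -2247.2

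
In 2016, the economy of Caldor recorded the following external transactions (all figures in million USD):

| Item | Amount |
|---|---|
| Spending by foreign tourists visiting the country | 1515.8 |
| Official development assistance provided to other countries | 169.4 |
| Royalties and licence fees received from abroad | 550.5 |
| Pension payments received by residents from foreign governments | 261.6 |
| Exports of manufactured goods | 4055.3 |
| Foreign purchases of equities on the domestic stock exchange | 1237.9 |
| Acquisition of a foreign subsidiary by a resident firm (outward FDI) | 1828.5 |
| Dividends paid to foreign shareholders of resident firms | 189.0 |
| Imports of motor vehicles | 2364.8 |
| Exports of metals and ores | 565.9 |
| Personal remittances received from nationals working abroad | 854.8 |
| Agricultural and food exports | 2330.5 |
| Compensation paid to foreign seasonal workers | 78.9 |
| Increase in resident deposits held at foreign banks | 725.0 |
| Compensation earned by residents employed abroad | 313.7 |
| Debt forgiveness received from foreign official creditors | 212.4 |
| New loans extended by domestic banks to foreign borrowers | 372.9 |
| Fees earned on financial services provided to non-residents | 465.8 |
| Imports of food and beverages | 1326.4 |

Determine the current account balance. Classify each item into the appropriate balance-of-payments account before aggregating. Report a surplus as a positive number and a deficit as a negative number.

6785.4

Goods: 2330.5 - 1326.4 + 565.9 - 2364.8 + 4055.3 = 3260.5
Services: 465.8 + 550.5 + 1515.8 = 2532.1
Primary income: 313.7 - 78.9 - 189.0 = 45.8
Secondary income: 854.8 + 261.6 - 169.4 = 947.0
Current account = 3260.5 + 2532.1 + 45.8 + 947.0 = 6785.4
(Excluded from the current account — financial account: foreign purchases of equities on the domestic stock exchange 1237.9, acquisition of a foreign subsidiary by a resident firm (outward FDI) 1828.5, increase in resident deposits held at foreign banks 725.0, new loans extended by domestic banks to foreign borrowers 372.9; capital account: debt forgiveness received from foreign official creditors 212.4.)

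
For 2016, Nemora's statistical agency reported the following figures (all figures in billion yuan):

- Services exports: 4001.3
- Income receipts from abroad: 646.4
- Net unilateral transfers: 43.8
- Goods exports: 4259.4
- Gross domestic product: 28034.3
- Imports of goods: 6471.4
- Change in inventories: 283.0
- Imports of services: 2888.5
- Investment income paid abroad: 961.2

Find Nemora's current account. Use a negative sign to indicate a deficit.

Goods balance = 4259.4 - 6471.4 = -2212.0
Services balance = 4001.3 - 2888.5 = 1112.8
Trade balance (goods + services) = -2212.0 + 1112.8 = -1099.2
Net primary income = 646.4 - 961.2 = -314.8
Net secondary income = 43.8
Current account = -1099.2 + (-314.8) + 43.8 = -1370.2

-1370.2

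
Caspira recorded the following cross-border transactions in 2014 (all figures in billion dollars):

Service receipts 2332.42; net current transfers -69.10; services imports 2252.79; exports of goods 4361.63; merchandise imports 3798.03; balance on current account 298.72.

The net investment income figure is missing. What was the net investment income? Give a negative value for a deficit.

Current account = goods balance + services balance + net primary income + net secondary income
Sum of the known components = 574.13
Net investment income = CA - (known components) = 298.72 - 574.13 = -275.41

-275.41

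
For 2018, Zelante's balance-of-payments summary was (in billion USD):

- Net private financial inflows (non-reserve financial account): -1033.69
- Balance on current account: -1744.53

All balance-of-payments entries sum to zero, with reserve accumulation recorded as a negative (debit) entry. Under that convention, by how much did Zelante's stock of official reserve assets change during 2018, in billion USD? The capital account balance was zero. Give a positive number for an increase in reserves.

Official reserve transactions balance = -((-1744.53) + (-1033.69)) = 2778.22
An accumulation of reserves is recorded as a debit (negative entry), so the change in the stock of reserves is the negative of that balance.
Change in official reserves = -(2778.22) = -2778.22

-2778.22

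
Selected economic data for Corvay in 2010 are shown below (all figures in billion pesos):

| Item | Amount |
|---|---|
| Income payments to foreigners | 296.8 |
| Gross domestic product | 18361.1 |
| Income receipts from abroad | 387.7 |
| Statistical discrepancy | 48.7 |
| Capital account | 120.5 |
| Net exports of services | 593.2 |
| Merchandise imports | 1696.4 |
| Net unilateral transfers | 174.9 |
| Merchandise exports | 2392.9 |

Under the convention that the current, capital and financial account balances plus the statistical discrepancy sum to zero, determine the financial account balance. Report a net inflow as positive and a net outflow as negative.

-1724.7

Goods balance = 2392.9 - 1696.4 = 696.5
Services balance = 593.2
Trade balance (goods + services) = 696.5 + 593.2 = 1289.7
Net primary income = 387.7 - 296.8 = 90.9
Net secondary income = 174.9
Current account = 1289.7 + 90.9 + 174.9 = 1555.5
Financial account = -(1555.5 + 120.5 + 48.7) = -1724.7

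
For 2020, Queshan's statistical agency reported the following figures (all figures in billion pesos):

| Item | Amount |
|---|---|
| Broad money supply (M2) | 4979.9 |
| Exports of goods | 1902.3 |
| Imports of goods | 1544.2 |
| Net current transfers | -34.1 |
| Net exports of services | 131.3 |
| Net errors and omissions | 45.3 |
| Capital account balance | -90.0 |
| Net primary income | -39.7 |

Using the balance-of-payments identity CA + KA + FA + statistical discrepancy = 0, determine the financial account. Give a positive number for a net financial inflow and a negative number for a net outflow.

-370.9

Goods balance = 1902.3 - 1544.2 = 358.1
Services balance = 131.3
Trade balance (goods + services) = 358.1 + 131.3 = 489.4
Net primary income = -39.7
Net secondary income = -34.1
Current account = 489.4 + (-39.7) + (-34.1) = 415.6
Financial account = -(415.6 + (-90.0) + 45.3) = -370.9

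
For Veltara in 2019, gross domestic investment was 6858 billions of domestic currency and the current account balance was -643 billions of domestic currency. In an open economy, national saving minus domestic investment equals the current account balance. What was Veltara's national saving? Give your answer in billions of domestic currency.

S - I = CA (net lending to the rest of the world).
S = I + CA = 6858 + (-643) = 6215

6215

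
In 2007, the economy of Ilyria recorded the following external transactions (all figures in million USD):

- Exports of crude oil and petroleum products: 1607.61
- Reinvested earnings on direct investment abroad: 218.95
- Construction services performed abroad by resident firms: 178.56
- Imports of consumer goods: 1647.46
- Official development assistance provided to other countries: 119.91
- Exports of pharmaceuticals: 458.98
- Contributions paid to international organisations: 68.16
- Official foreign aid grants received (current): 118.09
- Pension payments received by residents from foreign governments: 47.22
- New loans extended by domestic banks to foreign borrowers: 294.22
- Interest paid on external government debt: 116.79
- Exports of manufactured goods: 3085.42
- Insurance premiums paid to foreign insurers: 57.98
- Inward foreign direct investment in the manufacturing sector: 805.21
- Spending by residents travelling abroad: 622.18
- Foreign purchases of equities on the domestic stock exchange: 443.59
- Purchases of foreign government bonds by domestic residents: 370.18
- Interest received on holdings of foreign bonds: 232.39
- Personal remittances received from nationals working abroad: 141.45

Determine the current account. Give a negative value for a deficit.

Goods: 458.98 + 1607.61 + 3085.42 - 1647.46 = 3504.55
Services: 178.56 - 57.98 - 622.18 = -501.60
Primary income: 232.39 - 116.79 + 218.95 = 334.55
Secondary income: 141.45 + 47.22 - 119.91 - 68.16 + 118.09 = 118.69
Current account = 3504.55 + (-501.60) + 334.55 + 118.69 = 3456.19
(Excluded from the current account — financial account: new loans extended by domestic banks to foreign borrowers 294.22, inward foreign direct investment in the manufacturing sector 805.21, foreign purchases of equities on the domestic stock exchange 443.59, purchases of foreign government bonds by domestic residents 370.18.)

3456.19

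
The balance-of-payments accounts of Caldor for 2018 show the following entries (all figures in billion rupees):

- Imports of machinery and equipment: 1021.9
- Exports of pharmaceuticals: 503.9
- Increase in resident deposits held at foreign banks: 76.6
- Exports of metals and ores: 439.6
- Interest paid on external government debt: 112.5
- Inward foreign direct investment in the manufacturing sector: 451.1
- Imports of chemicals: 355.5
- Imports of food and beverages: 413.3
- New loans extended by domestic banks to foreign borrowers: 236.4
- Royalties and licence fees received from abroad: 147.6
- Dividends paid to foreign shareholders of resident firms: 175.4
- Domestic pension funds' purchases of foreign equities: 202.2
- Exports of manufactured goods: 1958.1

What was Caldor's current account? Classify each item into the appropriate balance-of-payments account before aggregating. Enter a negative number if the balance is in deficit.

970.6

Goods: -413.3 + 503.9 - 1021.9 + 1958.1 - 355.5 + 439.6 = 1110.9
Services: 147.6
Primary income: -175.4 - 112.5 = -287.9
Current account = 1110.9 + 147.6 + (-287.9) = 970.6
(Excluded from the current account — financial account: increase in resident deposits held at foreign banks 76.6, inward foreign direct investment in the manufacturing sector 451.1, new loans extended by domestic banks to foreign borrowers 236.4, domestic pension funds' purchases of foreign equities 202.2.)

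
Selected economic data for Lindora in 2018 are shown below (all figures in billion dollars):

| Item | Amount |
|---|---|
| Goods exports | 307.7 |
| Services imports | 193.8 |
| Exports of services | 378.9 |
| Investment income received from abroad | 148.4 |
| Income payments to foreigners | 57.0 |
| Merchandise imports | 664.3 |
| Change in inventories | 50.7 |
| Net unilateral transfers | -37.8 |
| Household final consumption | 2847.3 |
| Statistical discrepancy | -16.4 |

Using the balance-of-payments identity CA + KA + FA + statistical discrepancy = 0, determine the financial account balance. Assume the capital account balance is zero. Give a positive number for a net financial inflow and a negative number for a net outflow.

134.3

Goods balance = 307.7 - 664.3 = -356.6
Services balance = 378.9 - 193.8 = 185.1
Trade balance (goods + services) = -356.6 + 185.1 = -171.5
Net primary income = 148.4 - 57.0 = 91.4
Net secondary income = -37.8
Current account = -171.5 + 91.4 + (-37.8) = -117.9
Financial account = -(-117.9 + (-16.4)) = 134.3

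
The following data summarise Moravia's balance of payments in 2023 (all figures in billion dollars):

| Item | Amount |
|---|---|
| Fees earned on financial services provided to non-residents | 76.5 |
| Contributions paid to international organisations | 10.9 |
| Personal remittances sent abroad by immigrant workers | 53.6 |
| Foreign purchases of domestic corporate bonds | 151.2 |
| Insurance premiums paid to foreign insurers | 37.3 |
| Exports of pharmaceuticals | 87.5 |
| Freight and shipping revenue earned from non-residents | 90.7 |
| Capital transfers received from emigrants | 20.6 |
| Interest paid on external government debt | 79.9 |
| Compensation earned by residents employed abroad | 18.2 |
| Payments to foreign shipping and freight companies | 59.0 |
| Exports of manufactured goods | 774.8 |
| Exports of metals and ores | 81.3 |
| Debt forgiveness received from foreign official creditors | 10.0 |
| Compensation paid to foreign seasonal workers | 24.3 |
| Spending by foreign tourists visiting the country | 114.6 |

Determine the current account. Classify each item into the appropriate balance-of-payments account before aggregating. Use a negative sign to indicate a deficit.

Goods: 87.5 + 81.3 + 774.8 = 943.6
Services: -59.0 - 37.3 + 90.7 + 76.5 + 114.6 = 185.5
Primary income: -24.3 + 18.2 - 79.9 = -86.0
Secondary income: -10.9 - 53.6 = -64.5
Current account = 943.6 + 185.5 + (-86.0) + (-64.5) = 978.6
(Excluded from the current account — financial account: foreign purchases of domestic corporate bonds 151.2; capital account: capital transfers received from emigrants 20.6, debt forgiveness received from foreign official creditors 10.0.)

978.6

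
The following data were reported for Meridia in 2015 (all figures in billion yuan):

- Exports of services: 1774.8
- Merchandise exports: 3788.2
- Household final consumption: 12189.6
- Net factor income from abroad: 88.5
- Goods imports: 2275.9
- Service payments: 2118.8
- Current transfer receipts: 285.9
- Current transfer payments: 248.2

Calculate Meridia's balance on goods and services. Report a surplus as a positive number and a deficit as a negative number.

Goods balance = 3788.2 - 2275.9 = 1512.3
Services balance = 1774.8 - 2118.8 = -344.0
Trade balance (goods + services) = 1512.3 + (-344.0) = 1168.3

1168.3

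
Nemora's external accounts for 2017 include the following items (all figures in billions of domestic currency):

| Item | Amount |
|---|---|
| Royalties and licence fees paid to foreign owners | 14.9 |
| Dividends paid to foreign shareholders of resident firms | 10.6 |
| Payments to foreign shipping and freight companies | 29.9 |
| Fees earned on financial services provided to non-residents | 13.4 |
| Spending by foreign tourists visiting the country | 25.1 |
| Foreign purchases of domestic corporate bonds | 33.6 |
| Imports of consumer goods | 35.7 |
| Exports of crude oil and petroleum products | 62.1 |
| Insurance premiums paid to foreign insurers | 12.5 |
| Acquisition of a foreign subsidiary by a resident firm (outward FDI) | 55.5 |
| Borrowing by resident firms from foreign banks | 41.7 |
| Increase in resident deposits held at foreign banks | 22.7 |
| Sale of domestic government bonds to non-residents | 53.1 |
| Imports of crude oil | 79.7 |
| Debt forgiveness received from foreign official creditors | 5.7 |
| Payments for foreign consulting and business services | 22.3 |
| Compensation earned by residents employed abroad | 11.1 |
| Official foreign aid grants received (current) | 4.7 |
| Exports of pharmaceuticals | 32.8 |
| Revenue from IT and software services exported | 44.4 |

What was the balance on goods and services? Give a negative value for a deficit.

-17.2

Goods: -35.7 + 62.1 + 32.8 - 79.7 = -20.5
Services: -29.9 - 12.5 + 44.4 - 22.3 + 25.1 - 14.9 + 13.4 = 3.3
Trade balance = -20.5 + 3.3 = -17.2
(Excluded from the trade balance — primary income: dividends paid to foreign shareholders of resident firms 10.6, compensation earned by residents employed abroad 11.1; financial account: foreign purchases of domestic corporate bonds 33.6, acquisition of a foreign subsidiary by a resident firm (outward FDI) 55.5, borrowing by resident firms from foreign banks 41.7, increase in resident deposits held at foreign banks 22.7, sale of domestic government bonds to non-residents 53.1; capital account: debt forgiveness received from foreign official creditors 5.7; secondary income: official foreign aid grants received (current) 4.7.)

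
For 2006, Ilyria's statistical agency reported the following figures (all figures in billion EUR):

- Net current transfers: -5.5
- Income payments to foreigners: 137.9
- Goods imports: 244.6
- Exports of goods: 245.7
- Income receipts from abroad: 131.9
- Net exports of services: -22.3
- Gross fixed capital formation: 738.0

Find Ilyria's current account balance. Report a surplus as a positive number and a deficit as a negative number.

Goods balance = 245.7 - 244.6 = 1.1
Services balance = -22.3
Trade balance (goods + services) = 1.1 + (-22.3) = -21.2
Net primary income = 131.9 - 137.9 = -6.0
Net secondary income = -5.5
Current account = -21.2 + (-6.0) + (-5.5) = -32.7

-32.7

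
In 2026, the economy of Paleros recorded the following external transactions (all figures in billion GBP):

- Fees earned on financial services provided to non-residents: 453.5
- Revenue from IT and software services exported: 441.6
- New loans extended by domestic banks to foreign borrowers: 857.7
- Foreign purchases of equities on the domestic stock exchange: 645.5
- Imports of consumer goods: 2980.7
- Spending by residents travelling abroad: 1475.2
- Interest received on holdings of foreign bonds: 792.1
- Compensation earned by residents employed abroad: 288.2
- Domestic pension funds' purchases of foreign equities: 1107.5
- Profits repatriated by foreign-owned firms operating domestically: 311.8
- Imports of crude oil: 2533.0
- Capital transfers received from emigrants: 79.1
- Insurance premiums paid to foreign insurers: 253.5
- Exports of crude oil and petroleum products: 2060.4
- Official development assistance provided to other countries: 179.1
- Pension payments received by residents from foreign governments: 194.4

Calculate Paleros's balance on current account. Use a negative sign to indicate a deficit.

Goods: -2980.7 - 2533.0 + 2060.4 = -3453.3
Services: -253.5 + 441.6 - 1475.2 + 453.5 = -833.6
Primary income: -311.8 + 288.2 + 792.1 = 768.5
Secondary income: 194.4 - 179.1 = 15.3
Current account = (-3453.3) + (-833.6) + 768.5 + 15.3 = -3503.1
(Excluded from the current account — financial account: new loans extended by domestic banks to foreign borrowers 857.7, foreign purchases of equities on the domestic stock exchange 645.5, domestic pension funds' purchases of foreign equities 1107.5; capital account: capital transfers received from emigrants 79.1.)

-3503.1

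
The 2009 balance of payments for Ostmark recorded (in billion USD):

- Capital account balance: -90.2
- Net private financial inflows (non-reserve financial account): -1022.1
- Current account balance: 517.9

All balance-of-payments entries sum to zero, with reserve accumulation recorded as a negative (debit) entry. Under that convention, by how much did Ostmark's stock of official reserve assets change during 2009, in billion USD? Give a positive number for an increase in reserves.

Official reserve transactions balance = -(517.9 + (-90.2) + (-1022.1)) = 594.4
An accumulation of reserves is recorded as a debit (negative entry), so the change in the stock of reserves is the negative of that balance.
Change in official reserves = -(594.4) = -594.4

-594.4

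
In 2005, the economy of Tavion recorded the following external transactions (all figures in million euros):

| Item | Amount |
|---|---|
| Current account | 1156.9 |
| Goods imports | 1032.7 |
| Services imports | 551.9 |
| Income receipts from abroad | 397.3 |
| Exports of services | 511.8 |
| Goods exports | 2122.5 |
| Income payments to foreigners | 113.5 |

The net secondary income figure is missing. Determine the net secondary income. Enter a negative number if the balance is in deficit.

Current account = goods balance + services balance + net primary income + net secondary income
Sum of the known components = 1333.5
Net secondary income = CA - (known components) = 1156.9 - 1333.5 = -176.6

-176.6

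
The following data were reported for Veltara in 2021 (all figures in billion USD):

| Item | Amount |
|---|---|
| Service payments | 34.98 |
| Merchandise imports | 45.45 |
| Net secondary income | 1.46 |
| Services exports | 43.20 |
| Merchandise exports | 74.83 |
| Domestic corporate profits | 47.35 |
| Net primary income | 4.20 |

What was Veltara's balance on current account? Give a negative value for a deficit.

43.26

Goods balance = 74.83 - 45.45 = 29.38
Services balance = 43.20 - 34.98 = 8.22
Trade balance (goods + services) = 29.38 + 8.22 = 37.60
Net primary income = 4.20
Net secondary income = 1.46
Current account = 37.60 + 4.20 + 1.46 = 43.26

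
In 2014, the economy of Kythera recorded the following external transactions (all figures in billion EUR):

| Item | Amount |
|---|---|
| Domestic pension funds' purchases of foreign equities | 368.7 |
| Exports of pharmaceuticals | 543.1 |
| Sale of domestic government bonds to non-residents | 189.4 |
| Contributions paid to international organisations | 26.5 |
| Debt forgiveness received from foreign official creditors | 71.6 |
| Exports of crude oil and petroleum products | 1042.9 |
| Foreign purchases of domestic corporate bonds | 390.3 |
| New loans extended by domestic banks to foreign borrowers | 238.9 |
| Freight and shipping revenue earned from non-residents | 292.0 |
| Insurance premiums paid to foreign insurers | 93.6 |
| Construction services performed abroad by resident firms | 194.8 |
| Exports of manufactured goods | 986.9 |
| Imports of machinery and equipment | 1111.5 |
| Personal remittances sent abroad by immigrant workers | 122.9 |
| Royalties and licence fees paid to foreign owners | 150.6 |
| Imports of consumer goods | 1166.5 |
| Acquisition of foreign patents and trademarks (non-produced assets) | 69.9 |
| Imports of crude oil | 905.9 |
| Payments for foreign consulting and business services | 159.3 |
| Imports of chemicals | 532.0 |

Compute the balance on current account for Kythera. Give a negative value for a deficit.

Goods: -905.9 + 543.1 + 1042.9 - 1111.5 + 986.9 - 1166.5 - 532.0 = -1143.0
Services: -159.3 + 292.0 + 194.8 - 93.6 - 150.6 = 83.3
Secondary income: -122.9 - 26.5 = -149.4
Current account = (-1143.0) + 83.3 + (-149.4) = -1209.1
(Excluded from the current account — financial account: domestic pension funds' purchases of foreign equities 368.7, sale of domestic government bonds to non-residents 189.4, foreign purchases of domestic corporate bonds 390.3, new loans extended by domestic banks to foreign borrowers 238.9; capital account: debt forgiveness received from foreign official creditors 71.6, acquisition of foreign patents and trademarks (non-produced assets) 69.9.)

-1209.1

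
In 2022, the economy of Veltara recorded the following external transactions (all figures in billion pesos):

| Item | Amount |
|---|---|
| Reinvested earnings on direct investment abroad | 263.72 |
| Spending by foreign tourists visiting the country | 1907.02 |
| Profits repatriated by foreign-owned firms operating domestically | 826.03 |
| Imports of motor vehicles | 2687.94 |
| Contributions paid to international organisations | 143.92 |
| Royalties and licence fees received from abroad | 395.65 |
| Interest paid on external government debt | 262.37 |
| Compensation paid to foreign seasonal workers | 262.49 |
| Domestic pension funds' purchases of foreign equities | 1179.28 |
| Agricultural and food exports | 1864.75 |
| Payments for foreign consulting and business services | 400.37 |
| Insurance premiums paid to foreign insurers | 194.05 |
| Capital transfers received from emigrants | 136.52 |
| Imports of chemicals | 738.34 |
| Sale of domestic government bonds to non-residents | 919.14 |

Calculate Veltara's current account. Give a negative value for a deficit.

Goods: -2687.94 + 1864.75 - 738.34 = -1561.53
Services: 395.65 - 400.37 - 194.05 + 1907.02 = 1708.25
Primary income: -262.37 + 263.72 - 262.49 - 826.03 = -1087.17
Secondary income: -143.92
Current account = (-1561.53) + 1708.25 + (-1087.17) + (-143.92) = -1084.37
(Excluded from the current account — financial account: domestic pension funds' purchases of foreign equities 1179.28, sale of domestic government bonds to non-residents 919.14; capital account: capital transfers received from emigrants 136.52.)

-1084.37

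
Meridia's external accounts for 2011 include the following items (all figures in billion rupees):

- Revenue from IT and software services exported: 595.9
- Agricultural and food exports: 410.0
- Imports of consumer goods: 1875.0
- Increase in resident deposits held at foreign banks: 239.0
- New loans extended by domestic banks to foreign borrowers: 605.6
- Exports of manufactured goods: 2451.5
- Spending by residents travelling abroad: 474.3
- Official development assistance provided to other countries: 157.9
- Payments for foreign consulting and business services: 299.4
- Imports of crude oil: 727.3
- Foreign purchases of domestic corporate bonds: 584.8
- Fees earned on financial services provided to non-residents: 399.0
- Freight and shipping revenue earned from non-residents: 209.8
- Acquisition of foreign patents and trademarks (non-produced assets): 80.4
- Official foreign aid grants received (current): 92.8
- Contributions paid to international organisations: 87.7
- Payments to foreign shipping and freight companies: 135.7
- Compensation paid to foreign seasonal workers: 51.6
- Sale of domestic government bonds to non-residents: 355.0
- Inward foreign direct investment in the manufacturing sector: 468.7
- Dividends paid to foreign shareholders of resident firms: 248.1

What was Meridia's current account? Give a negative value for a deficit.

Goods: 2451.5 + 410.0 - 727.3 - 1875.0 = 259.2
Services: -474.3 + 209.8 - 135.7 - 299.4 + 399.0 + 595.9 = 295.3
Primary income: -248.1 - 51.6 = -299.7
Secondary income: 92.8 - 157.9 - 87.7 = -152.8
Current account = 259.2 + 295.3 + (-299.7) + (-152.8) = 102.0
(Excluded from the current account — financial account: increase in resident deposits held at foreign banks 239.0, new loans extended by domestic banks to foreign borrowers 605.6, foreign purchases of domestic corporate bonds 584.8, sale of domestic government bonds to non-residents 355.0, inward foreign direct investment in the manufacturing sector 468.7; capital account: acquisition of foreign patents and trademarks (non-produced assets) 80.4.)

102.0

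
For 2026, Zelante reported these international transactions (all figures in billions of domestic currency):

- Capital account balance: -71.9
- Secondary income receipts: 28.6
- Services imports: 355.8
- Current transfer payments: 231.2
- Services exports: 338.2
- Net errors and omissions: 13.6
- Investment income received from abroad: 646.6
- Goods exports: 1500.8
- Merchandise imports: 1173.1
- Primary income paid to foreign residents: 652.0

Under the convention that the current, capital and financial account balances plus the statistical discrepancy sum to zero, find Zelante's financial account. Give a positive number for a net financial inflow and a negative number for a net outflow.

-43.8

Goods balance = 1500.8 - 1173.1 = 327.7
Services balance = 338.2 - 355.8 = -17.6
Trade balance (goods + services) = 327.7 + (-17.6) = 310.1
Net primary income = 646.6 - 652.0 = -5.4
Net secondary income = 28.6 - 231.2 = -202.6
Current account = 310.1 + (-5.4) + (-202.6) = 102.1
Financial account = -(102.1 + (-71.9) + 13.6) = -43.8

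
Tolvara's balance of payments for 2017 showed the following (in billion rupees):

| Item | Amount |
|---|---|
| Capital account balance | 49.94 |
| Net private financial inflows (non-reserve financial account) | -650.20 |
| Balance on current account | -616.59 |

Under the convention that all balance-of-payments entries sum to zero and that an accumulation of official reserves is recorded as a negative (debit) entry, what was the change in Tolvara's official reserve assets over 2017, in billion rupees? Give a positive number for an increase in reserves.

Official reserve transactions balance = -((-616.59) + 49.94 + (-650.20)) = 1216.85
An accumulation of reserves is recorded as a debit (negative entry), so the change in the stock of reserves is the negative of that balance.
Change in official reserves = -(1216.85) = -1216.85

-1216.85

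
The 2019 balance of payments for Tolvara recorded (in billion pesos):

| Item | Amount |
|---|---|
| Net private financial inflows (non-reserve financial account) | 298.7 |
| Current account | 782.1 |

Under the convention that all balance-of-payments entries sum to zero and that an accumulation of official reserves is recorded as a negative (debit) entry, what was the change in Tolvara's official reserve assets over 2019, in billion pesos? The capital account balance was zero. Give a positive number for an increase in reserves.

1080.8

Official reserve transactions balance = -(782.1 + 298.7) = -1080.8
An accumulation of reserves is recorded as a debit (negative entry), so the change in the stock of reserves is the negative of that balance.
Change in official reserves = -(-1080.8) = 1080.8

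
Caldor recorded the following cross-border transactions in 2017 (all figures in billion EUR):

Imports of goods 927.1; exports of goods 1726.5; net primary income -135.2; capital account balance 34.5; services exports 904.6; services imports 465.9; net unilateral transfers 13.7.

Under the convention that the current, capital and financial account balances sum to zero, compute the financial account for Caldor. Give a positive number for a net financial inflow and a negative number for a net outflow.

-1151.1

Goods balance = 1726.5 - 927.1 = 799.4
Services balance = 904.6 - 465.9 = 438.7
Trade balance (goods + services) = 799.4 + 438.7 = 1238.1
Net primary income = -135.2
Net secondary income = 13.7
Current account = 1238.1 + (-135.2) + 13.7 = 1116.6
Financial account = -(1116.6 + 34.5) = -1151.1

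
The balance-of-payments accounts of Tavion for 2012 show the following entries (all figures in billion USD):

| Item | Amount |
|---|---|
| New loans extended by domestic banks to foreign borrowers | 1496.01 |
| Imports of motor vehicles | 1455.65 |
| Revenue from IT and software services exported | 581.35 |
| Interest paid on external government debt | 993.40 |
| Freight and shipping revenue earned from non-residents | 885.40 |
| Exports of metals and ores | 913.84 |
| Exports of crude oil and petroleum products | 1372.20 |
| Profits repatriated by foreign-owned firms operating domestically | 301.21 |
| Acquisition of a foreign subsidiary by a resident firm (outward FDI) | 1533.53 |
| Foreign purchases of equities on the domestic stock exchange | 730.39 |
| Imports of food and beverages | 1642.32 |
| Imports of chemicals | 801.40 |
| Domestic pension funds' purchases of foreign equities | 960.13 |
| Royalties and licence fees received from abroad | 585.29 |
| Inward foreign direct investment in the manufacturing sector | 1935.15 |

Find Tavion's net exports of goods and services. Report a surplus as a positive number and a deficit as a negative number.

Goods: 1372.20 - 1642.32 - 801.40 + 913.84 - 1455.65 = -1613.33
Services: 885.40 + 585.29 + 581.35 = 2052.04
Trade balance = -1613.33 + 2052.04 = 438.71
(Excluded from the trade balance — financial account: new loans extended by domestic banks to foreign borrowers 1496.01, acquisition of a foreign subsidiary by a resident firm (outward FDI) 1533.53, foreign purchases of equities on the domestic stock exchange 730.39, domestic pension funds' purchases of foreign equities 960.13, inward foreign direct investment in the manufacturing sector 1935.15; primary income: interest paid on external government debt 993.40, profits repatriated by foreign-owned firms operating domestically 301.21.)

438.71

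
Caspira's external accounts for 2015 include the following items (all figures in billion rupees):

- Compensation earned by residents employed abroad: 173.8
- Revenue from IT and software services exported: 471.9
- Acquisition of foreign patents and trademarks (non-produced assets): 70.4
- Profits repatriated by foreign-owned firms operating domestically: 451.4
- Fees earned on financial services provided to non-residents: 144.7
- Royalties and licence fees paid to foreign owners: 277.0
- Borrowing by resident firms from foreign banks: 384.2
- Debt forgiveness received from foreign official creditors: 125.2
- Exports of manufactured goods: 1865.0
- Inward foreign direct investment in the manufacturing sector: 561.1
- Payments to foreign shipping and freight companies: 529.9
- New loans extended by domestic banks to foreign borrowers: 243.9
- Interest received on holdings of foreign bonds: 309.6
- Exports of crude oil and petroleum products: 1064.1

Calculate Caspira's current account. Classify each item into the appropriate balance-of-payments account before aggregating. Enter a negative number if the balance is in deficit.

Goods: 1865.0 + 1064.1 = 2929.1
Services: -277.0 + 471.9 + 144.7 - 529.9 = -190.3
Primary income: 309.6 - 451.4 + 173.8 = 32.0
Current account = 2929.1 + (-190.3) + 32.0 = 2770.8
(Excluded from the current account — capital account: acquisition of foreign patents and trademarks (non-produced assets) 70.4, debt forgiveness received from foreign official creditors 125.2; financial account: borrowing by resident firms from foreign banks 384.2, inward foreign direct investment in the manufacturing sector 561.1, new loans extended by domestic banks to foreign borrowers 243.9.)

2770.8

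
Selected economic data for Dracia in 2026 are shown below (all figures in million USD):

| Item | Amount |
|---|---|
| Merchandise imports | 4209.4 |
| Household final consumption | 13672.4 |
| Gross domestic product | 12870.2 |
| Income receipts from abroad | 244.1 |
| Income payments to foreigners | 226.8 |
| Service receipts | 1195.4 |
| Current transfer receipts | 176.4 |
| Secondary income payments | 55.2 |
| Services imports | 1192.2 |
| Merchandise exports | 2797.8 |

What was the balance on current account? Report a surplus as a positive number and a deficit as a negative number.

Goods balance = 2797.8 - 4209.4 = -1411.6
Services balance = 1195.4 - 1192.2 = 3.2
Trade balance (goods + services) = -1411.6 + 3.2 = -1408.4
Net primary income = 244.1 - 226.8 = 17.3
Net secondary income = 176.4 - 55.2 = 121.2
Current account = -1408.4 + 17.3 + 121.2 = -1269.9

-1269.9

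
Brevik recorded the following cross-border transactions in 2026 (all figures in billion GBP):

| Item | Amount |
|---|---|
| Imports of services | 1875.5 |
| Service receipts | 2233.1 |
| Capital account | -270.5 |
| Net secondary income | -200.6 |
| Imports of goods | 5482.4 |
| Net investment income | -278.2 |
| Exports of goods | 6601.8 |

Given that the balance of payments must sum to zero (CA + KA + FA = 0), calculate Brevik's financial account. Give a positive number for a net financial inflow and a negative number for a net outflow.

-727.7

Goods balance = 6601.8 - 5482.4 = 1119.4
Services balance = 2233.1 - 1875.5 = 357.6
Trade balance (goods + services) = 1119.4 + 357.6 = 1477.0
Net primary income = -278.2
Net secondary income = -200.6
Current account = 1477.0 + (-278.2) + (-200.6) = 998.2
Financial account = -(998.2 + (-270.5)) = -727.7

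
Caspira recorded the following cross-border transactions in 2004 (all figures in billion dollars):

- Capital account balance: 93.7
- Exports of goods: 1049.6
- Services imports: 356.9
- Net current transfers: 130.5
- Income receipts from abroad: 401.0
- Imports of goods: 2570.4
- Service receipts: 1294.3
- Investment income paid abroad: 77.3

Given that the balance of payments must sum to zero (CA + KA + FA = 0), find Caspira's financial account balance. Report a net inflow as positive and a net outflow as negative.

Goods balance = 1049.6 - 2570.4 = -1520.8
Services balance = 1294.3 - 356.9 = 937.4
Trade balance (goods + services) = -1520.8 + 937.4 = -583.4
Net primary income = 401.0 - 77.3 = 323.7
Net secondary income = 130.5
Current account = -583.4 + 323.7 + 130.5 = -129.2
Financial account = -(-129.2 + 93.7) = 35.5

35.5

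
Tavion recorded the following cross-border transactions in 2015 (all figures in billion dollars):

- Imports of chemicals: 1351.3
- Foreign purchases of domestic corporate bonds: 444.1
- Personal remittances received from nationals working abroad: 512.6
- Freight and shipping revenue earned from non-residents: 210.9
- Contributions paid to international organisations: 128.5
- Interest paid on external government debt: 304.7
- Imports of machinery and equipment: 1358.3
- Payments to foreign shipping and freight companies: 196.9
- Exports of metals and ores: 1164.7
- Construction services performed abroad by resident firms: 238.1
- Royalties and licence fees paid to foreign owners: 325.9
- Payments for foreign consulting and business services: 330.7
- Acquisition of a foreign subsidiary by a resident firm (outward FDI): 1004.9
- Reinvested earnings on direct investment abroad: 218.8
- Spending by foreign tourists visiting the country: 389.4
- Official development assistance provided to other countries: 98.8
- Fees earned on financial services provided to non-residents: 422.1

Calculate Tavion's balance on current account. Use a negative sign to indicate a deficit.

-938.5

Goods: 1164.7 - 1358.3 - 1351.3 = -1544.9
Services: -196.9 + 422.1 - 330.7 + 389.4 - 325.9 + 210.9 + 238.1 = 407.0
Primary income: 218.8 - 304.7 = -85.9
Secondary income: 512.6 - 98.8 - 128.5 = 285.3
Current account = (-1544.9) + 407.0 + (-85.9) + 285.3 = -938.5
(Excluded from the current account — financial account: foreign purchases of domestic corporate bonds 444.1, acquisition of a foreign subsidiary by a resident firm (outward FDI) 1004.9.)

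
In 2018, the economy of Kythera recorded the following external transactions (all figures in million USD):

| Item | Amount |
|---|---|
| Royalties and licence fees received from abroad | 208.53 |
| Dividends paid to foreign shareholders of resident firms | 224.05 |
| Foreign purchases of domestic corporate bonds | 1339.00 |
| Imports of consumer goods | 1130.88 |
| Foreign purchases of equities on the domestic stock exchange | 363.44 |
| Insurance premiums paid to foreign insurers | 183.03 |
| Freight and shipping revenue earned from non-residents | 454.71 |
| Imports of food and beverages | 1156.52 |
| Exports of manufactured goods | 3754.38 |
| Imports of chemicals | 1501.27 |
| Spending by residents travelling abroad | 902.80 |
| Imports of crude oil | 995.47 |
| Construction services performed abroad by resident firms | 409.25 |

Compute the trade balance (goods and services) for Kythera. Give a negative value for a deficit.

-1043.10

Goods: 3754.38 - 1501.27 - 1130.88 - 1156.52 - 995.47 = -1029.76
Services: 208.53 - 183.03 - 902.80 + 409.25 + 454.71 = -13.34
Trade balance = -1029.76 + (-13.34) = -1043.10
(Excluded from the trade balance — primary income: dividends paid to foreign shareholders of resident firms 224.05; financial account: foreign purchases of domestic corporate bonds 1339.00, foreign purchases of equities on the domestic stock exchange 363.44.)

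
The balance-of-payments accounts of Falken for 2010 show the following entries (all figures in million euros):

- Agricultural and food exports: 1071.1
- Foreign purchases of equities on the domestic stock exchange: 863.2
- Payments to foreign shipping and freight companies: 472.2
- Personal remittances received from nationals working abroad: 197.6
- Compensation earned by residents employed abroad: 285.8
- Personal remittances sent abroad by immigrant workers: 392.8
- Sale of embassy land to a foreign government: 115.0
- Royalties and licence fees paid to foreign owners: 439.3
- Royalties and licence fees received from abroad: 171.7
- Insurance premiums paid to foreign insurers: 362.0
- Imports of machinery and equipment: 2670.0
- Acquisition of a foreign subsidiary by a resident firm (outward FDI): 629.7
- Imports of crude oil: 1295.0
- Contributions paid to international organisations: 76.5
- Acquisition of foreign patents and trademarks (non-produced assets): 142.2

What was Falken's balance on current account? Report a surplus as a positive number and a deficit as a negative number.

Goods: 1071.1 - 1295.0 - 2670.0 = -2893.9
Services: 171.7 - 439.3 - 472.2 - 362.0 = -1101.8
Primary income: 285.8
Secondary income: -76.5 - 392.8 + 197.6 = -271.7
Current account = (-2893.9) + (-1101.8) + 285.8 + (-271.7) = -3981.6
(Excluded from the current account — financial account: foreign purchases of equities on the domestic stock exchange 863.2, acquisition of a foreign subsidiary by a resident firm (outward FDI) 629.7; capital account: sale of embassy land to a foreign government 115.0, acquisition of foreign patents and trademarks (non-produced assets) 142.2.)

-3981.6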